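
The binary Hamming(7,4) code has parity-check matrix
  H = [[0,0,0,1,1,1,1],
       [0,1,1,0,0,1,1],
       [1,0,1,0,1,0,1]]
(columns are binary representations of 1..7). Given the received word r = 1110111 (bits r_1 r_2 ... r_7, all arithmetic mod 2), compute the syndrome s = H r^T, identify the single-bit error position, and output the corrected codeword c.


s = (1, 0, 0)^T, error position = 4, corrected codeword c = 1111111

Compute s = H r^T mod 2 one row at a time:
  s_1 = 0 + 1 + 1 + 1 = 3 ≡ 1 (mod 2).
  s_2 = 1 + 1 + 1 + 1 = 4 ≡ 0 (mod 2).
  s_3 = 1 + 1 + 1 + 1 = 4 ≡ 0 (mod 2).
s = (1, 0, 0)^T — this equals column 4 of H (binary 100), so error is at position 4.
Correct: flip bit 4 of r = 1110111 to get c = 1111111.


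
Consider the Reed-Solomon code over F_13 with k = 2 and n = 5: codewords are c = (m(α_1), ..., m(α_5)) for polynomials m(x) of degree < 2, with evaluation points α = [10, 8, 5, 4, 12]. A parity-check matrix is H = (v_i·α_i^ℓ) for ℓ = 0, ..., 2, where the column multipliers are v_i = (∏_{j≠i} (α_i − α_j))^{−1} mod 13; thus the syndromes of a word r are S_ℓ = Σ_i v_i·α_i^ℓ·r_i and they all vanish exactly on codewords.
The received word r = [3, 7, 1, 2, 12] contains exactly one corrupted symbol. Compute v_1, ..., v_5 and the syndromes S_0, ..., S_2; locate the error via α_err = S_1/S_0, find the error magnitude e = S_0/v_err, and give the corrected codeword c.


S = (12, 8, 1), error at position 3, error magnitude e = 1, c = [3, 7, 0, 2, 12].

Step 1: column multipliers v_i = (∏_{j≠i}(α_i − α_j))^{−1} mod 13.
  i = 1 (α = 10): (10−8)(10−5)(10−4)(10−12) = 2·5·6·(−2) = −120 ≡ 10, so v_1 = 10^{−1} = 4 (mod 13).
  i = 2 (α = 8): (8−10)(8−5)(8−4)(8−12) = (−2)·3·4·(−4) = 96 ≡ 5, so v_2 = 5^{−1} = 8 (mod 13).
  i = 3 (α = 5): (5−10)(5−8)(5−4)(5−12) = (−5)·(−3)·1·(−7) = −105 ≡ 12, so v_3 = 12^{−1} = 12 (mod 13).
  i = 4 (α = 4): (4−10)(4−8)(4−5)(4−12) = (−6)·(−4)·(−1)·(−8) = 192 ≡ 10, so v_4 = 10^{−1} = 4 (mod 13).
  i = 5 (α = 12): (12−10)(12−8)(12−5)(12−4) = 2·4·7·8 = 448 ≡ 6, so v_5 = 6^{−1} = 11 (mod 13).
  v = [4, 8, 12, 4, 11].
Step 2: syndromes of r = [3, 7, 1, 2, 12] (all sums mod 13).
  S_0 = Σ v_i r_i = 4·3 + 8·7 + 12·1 + 4·2 + 11·12 = 220 ≡ 12.
  S_1 = Σ v_i α_i r_i = 4·10·3 + 8·8·7 + 12·5·1 + 4·4·2 + 11·12·12 = 2244 ≡ 8.
  α_i^2 mod 13 = [9, 12, 12, 3, 1].
  S_2 = Σ v_i α_i^2 r_i = 4·9·3 + 8·12·7 + 12·12·1 + 4·3·2 + 11·1·12 = 1080 ≡ 1.
  S = (12, 8, 1) ≠ 0, so r is not a codeword (an error is present).
Step 3: locate the error. For a single error e at position i, S_ℓ = v_i·e·α_i^ℓ, so α_err = S_1/S_0.
  S_0^{−1} = 12^{−1} = 12 (mod 13), so α_err = 8·12 = 96 ≡ 5 = α_3. Error position i = 3.
  Consistency check: S_2/S_1 = 1·5 = 5 ≡ 5 = α_err ✓ (single-error assumption holds).
Step 4: error magnitude e = S_0/v_3 = S_0·∏_{j≠3}(α_3 − α_j) = 12·12 = 144 ≡ 1 (mod 13).
Step 5: correct position 3: c_3 = r_3 − e = 1 − 1 ≡ 0 (mod 13). Hence c = [3, 7, 0, 2, 12].
  Check: interpolating c through the α_i gives m(x) = 10 + 11·x (degree < 2) with m(α_i) = c_i for every i, so c is indeed a codeword.


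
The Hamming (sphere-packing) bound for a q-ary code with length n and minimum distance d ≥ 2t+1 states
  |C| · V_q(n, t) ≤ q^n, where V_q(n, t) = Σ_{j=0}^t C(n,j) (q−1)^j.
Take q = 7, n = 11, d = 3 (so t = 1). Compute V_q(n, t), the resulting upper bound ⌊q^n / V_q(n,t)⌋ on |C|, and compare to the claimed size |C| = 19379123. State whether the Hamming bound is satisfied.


V_q(n, t) = 67, q^n = 1977326743, Hamming bound = 29512339, |C| = 19379123 ≤ bound (satisfied).

Step 1: Compute V_q(n, t) = Σ_{j=0}^1 C(n, j) (q−1)^j.
  j = 0: C(11,0)·(6)^0 = 1·1 = 1.
  j = 1: C(11,1)·(6)^1 = 11·6 = 66.
  V_q(n, t) = 1 + 66 = 67.
Step 2: q^n = 7^11 = 1977326743.
Step 3: Hamming bound ⌊q^n / V_q(n,t)⌋ = ⌊1977326743/67⌋ = 29512339.
Step 4: Compare |C| = 19379123 to 29512339: satisfied.
The claimed |C| lies below the Hamming bound.


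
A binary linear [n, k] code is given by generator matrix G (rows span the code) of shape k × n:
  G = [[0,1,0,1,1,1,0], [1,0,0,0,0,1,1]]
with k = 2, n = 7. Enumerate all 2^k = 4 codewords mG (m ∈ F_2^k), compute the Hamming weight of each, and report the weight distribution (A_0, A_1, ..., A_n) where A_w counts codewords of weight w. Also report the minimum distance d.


Weight distribution: A_0 = 1, A_3 = 1, A_4 = 1, A_5 = 1. Minimum distance d = 3.

Enumerate all 2^2 = 4 messages m ∈ F_2^2.
For each, compute codeword c = mG in F_2^7, then tally its weight.
  m = 00 → c = 0000000, weight = 0.
  m = 10 → c = 0101110, weight = 4.
  m = 01 → c = 1000011, weight = 3.
  m = 11 → c = 1101101, weight = 5.
Tally weights:
  weight 0: 1 codewords.
  weight 3: 1 codewords.
  weight 4: 1 codewords.
  weight 5: 1 codewords.
Minimum distance d = smallest w > 0 with A_w > 0 = 3.
Sanity: Σ A_w = 4 = 2^2 = 4 ✓.


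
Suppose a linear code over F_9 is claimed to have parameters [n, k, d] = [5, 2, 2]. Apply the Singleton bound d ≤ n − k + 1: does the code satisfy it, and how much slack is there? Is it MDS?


Singleton RHS = n − k + 1 = 4, slack = 2, bound satisfied, not MDS.

Singleton bound: d ≤ n − k + 1.
Here n = 5, k = 2, so n − k + 1 = 4.
Given d = 2, check d ≤ 4: YES.
Slack = (n − k + 1) − d = 2.
The code is NOT MDS (slack = 2 > 0).
Description: the claimed parameters are [5, 2, 2]_9; such a code would be non-MDS.


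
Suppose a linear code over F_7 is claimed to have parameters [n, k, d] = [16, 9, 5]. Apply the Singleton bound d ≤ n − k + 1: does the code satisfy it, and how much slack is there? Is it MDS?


Singleton RHS = n − k + 1 = 8, slack = 3, bound satisfied, not MDS.

Singleton bound: d ≤ n − k + 1.
Here n = 16, k = 9, so n − k + 1 = 8.
Given d = 5, check d ≤ 8: YES.
Slack = (n − k + 1) − d = 3.
The code is NOT MDS (slack = 3 > 0).
Description: the claimed parameters are [16, 9, 5]_7; such a code would be non-MDS.


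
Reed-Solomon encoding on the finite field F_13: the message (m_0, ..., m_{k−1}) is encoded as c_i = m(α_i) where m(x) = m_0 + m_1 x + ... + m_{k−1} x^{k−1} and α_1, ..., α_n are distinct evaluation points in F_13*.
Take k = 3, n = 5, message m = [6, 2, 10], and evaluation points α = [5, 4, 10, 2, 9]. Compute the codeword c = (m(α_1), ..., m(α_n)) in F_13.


c = [6, 5, 12, 11, 2]

Message polynomial: m(x) = 6 + 2·x + 10·x^2 (mod 13).
For each evaluation point α_i, compute m(α_i) mod 13:
  α_1 = 5: Horner steps 10 → 0 → 6, so m(5) = 6.
  α_2 = 4: Horner steps 10 → 3 → 5, so m(4) = 5.
  α_3 = 10: Horner steps 10 → 11 → 12, so m(10) = 12.
  α_4 = 2: Horner steps 10 → 9 → 11, so m(2) = 11.
  α_5 = 9: Horner steps 10 → 1 → 2, so m(9) = 2.
Codeword c = [6, 5, 12, 11, 2] ∈ F_13^5.


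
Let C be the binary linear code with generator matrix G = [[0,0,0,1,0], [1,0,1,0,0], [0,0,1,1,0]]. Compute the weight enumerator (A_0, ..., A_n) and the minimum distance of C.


Weight distribution: A_0 = 1, A_1 = 3, A_2 = 3, A_3 = 1. Minimum distance d = 1.

Enumerate all 2^3 = 8 messages m ∈ F_2^3.
For each, compute codeword c = mG in F_2^5, then tally its weight.
  m = 000 → c = 00000, weight = 0.
  m = 100 → c = 00010, weight = 1.
  m = 010 → c = 10100, weight = 2.
  m = 110 → c = 10110, weight = 3.
  m = 001 → c = 00110, weight = 2.
  m = 101 → c = 00100, weight = 1.
  m = 011 → c = 10010, weight = 2.
  m = 111 → c = 10000, weight = 1.
Tally weights:
  weight 0: 1 codewords.
  weight 1: 3 codewords.
  weight 2: 3 codewords.
  weight 3: 1 codewords.
Minimum distance d = smallest w > 0 with A_w > 0 = 1.
Sanity: Σ A_w = 8 = 2^3 = 8 ✓.


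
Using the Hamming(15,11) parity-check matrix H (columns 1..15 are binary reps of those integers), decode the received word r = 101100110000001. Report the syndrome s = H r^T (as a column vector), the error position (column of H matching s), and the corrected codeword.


s = (0, 1, 1, 0)^T, error position = 6, corrected codeword c = 101101110000001

Compute s = H r^T mod 2 one row at a time:
  s_1 = 1 + 0 + 0 + 0 + 0 + 0 + 0 + 1 = 2 ≡ 0 (mod 2).
  s_2 = 1 + 0 + 0 + 1 + 0 + 0 + 0 + 1 = 3 ≡ 1 (mod 2).
  s_3 = 0 + 1 + 0 + 1 + 0 + 0 + 0 + 1 = 3 ≡ 1 (mod 2).
  s_4 = 1 + 1 + 0 + 1 + 0 + 0 + 0 + 1 = 4 ≡ 0 (mod 2).
s = (0, 1, 1, 0)^T — this equals column 6 of H (binary 0110), so error is at position 6.
Correct: flip bit 6 of r = 101100110000001 to get c = 101101110000001.


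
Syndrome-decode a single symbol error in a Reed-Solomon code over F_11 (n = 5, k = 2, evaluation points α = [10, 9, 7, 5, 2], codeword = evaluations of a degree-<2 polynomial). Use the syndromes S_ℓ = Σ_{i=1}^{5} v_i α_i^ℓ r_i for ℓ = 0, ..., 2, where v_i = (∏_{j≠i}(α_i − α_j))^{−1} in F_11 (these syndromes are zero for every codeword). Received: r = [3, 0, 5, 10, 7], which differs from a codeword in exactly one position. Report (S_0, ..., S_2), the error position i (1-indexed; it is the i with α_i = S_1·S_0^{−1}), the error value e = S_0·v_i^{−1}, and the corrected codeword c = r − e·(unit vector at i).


S = (7, 3, 6), error at position 5, error magnitude e = 6, c = [3, 0, 5, 10, 1].

Step 1: column multipliers v_i = (∏_{j≠i}(α_i − α_j))^{−1} mod 11.
  i = 1 (α = 10): (10−9)(10−7)(10−5)(10−2) = 1·3·5·8 = 120 ≡ 10, so v_1 = 10^{−1} = 10 (mod 11).
  i = 2 (α = 9): (9−10)(9−7)(9−5)(9−2) = (−1)·2·4·7 = −56 ≡ 10, so v_2 = 10^{−1} = 10 (mod 11).
  i = 3 (α = 7): (7−10)(7−9)(7−5)(7−2) = (−3)·(−2)·2·5 = 60 ≡ 5, so v_3 = 5^{−1} = 9 (mod 11).
  i = 4 (α = 5): (5−10)(5−9)(5−7)(5−2) = (−5)·(−4)·(−2)·3 = −120 ≡ 1, so v_4 = 1^{−1} = 1 (mod 11).
  i = 5 (α = 2): (2−10)(2−9)(2−7)(2−5) = (−8)·(−7)·(−5)·(−3) = 840 ≡ 4, so v_5 = 4^{−1} = 3 (mod 11).
  v = [10, 10, 9, 1, 3].
Step 2: syndromes of r = [3, 0, 5, 10, 7] (all sums mod 11).
  S_0 = Σ v_i r_i = 10·3 + 10·0 + 9·5 + 1·10 + 3·7 = 106 ≡ 7.
  S_1 = Σ v_i α_i r_i = 10·10·3 + 10·9·0 + 9·7·5 + 1·5·10 + 3·2·7 = 707 ≡ 3.
  α_i^2 mod 11 = [1, 4, 5, 3, 4].
  S_2 = Σ v_i α_i^2 r_i = 10·1·3 + 10·4·0 + 9·5·5 + 1·3·10 + 3·4·7 = 369 ≡ 6.
  S = (7, 3, 6) ≠ 0, so r is not a codeword (an error is present).
Step 3: locate the error. For a single error e at position i, S_ℓ = v_i·e·α_i^ℓ, so α_err = S_1/S_0.
  S_0^{−1} = 7^{−1} = 8 (mod 11), so α_err = 3·8 = 24 ≡ 2 = α_5. Error position i = 5.
  Consistency check: S_2/S_1 = 6·4 = 24 ≡ 2 = α_err ✓ (single-error assumption holds).
Step 4: error magnitude e = S_0/v_5 = S_0·∏_{j≠5}(α_5 − α_j) = 7·4 = 28 ≡ 6 (mod 11).
Step 5: correct position 5: c_5 = r_5 − e = 7 − 6 ≡ 1 (mod 11). Hence c = [3, 0, 5, 10, 1].
  Check: interpolating c through the α_i gives m(x) = 6 + 3·x (degree < 2) with m(α_i) = c_i for every i, so c is indeed a codeword.


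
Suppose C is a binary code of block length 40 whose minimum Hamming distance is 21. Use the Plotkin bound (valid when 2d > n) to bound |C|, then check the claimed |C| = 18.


Plotkin bound M ≤ 20; given |C| = 18 ≤ bound (satisfied).

Check applicability: 2d = 42, n = 40.
2d − n = 2 > 0, so Plotkin applies.
Compute d/(2d−n) = 21/2 ≈ 10.5000.
⌊d/(2d−n)⌋ = 10.
Plotkin bound: M ≤ 2·10 = 20.
Given |C| = 18, check: satisfied.
This |C| is below the Plotkin bound.


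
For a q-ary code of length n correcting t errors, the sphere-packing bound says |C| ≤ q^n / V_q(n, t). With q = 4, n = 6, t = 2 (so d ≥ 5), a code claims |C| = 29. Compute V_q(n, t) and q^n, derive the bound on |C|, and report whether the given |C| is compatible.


V_q(n, t) = 154, q^n = 4096, Hamming bound = 26, |C| = 29 > bound (violated).

Step 1: Compute V_q(n, t) = Σ_{j=0}^2 C(n, j) (q−1)^j.
  j = 0: C(6,0)·(3)^0 = 1·1 = 1.
  j = 1: C(6,1)·(3)^1 = 6·3 = 18.
  j = 2: C(6,2)·(3)^2 = 15·9 = 135.
  V_q(n, t) = 1 + 18 + 135 = 154.
Step 2: q^n = 4^6 = 4096.
Step 3: Hamming bound ⌊q^n / V_q(n,t)⌋ = ⌊4096/154⌋ = 26.
Step 4: Compare |C| = 29 to 26: violated.
The claimed |C| lies above the Hamming bound, so no 4-ary code of length 6 with d ≥ 5 can have 29 codewords.


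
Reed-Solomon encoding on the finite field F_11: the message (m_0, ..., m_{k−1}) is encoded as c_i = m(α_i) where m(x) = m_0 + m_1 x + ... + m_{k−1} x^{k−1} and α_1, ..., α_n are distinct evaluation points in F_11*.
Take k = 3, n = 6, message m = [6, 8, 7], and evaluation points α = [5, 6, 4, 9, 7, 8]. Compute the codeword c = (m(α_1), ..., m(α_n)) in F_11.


c = [1, 9, 7, 7, 9, 1]

Message polynomial: m(x) = 6 + 8·x + 7·x^2 (mod 11).
For each evaluation point α_i, compute m(α_i) mod 11:
  α_1 = 5: Horner steps 7 → 10 → 1, so m(5) = 1.
  α_2 = 6: Horner steps 7 → 6 → 9, so m(6) = 9.
  α_3 = 4: Horner steps 7 → 3 → 7, so m(4) = 7.
  α_4 = 9: Horner steps 7 → 5 → 7, so m(9) = 7.
  α_5 = 7: Horner steps 7 → 2 → 9, so m(7) = 9.
  α_6 = 8: Horner steps 7 → 9 → 1, so m(8) = 1.
Codeword c = [1, 9, 7, 7, 9, 1] ∈ F_11^6.


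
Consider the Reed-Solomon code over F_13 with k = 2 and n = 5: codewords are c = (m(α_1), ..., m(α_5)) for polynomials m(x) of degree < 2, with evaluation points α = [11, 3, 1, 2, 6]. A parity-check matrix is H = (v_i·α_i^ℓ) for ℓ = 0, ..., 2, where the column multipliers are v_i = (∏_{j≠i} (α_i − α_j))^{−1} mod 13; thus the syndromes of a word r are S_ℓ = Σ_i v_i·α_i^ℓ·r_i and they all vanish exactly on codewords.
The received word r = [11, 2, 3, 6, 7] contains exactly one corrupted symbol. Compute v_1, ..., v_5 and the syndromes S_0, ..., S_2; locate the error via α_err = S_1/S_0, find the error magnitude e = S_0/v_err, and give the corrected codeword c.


S = (12, 11, 9), error at position 4, error magnitude e = 10, c = [11, 2, 3, 9, 7].

Step 1: column multipliers v_i = (∏_{j≠i}(α_i − α_j))^{−1} mod 13.
  i = 1 (α = 11): (11−3)(11−1)(11−2)(11−6) = 8·10·9·5 = 3600 ≡ 12, so v_1 = 12^{−1} = 12 (mod 13).
  i = 2 (α = 3): (3−11)(3−1)(3−2)(3−6) = (−8)·2·1·(−3) = 48 ≡ 9, so v_2 = 9^{−1} = 3 (mod 13).
  i = 3 (α = 1): (1−11)(1−3)(1−2)(1−6) = (−10)·(−2)·(−1)·(−5) = 100 ≡ 9, so v_3 = 9^{−1} = 3 (mod 13).
  i = 4 (α = 2): (2−11)(2−3)(2−1)(2−6) = (−9)·(−1)·1·(−4) = −36 ≡ 3, so v_4 = 3^{−1} = 9 (mod 13).
  i = 5 (α = 6): (6−11)(6−3)(6−1)(6−2) = (−5)·3·5·4 = −300 ≡ 12, so v_5 = 12^{−1} = 12 (mod 13).
  v = [12, 3, 3, 9, 12].
Step 2: syndromes of r = [11, 2, 3, 6, 7] (all sums mod 13).
  S_0 = Σ v_i r_i = 12·11 + 3·2 + 3·3 + 9·6 + 12·7 = 285 ≡ 12.
  S_1 = Σ v_i α_i r_i = 12·11·11 + 3·3·2 + 3·1·3 + 9·2·6 + 12·6·7 = 2091 ≡ 11.
  α_i^2 mod 13 = [4, 9, 1, 4, 10].
  S_2 = Σ v_i α_i^2 r_i = 12·4·11 + 3·9·2 + 3·1·3 + 9·4·6 + 12·10·7 = 1647 ≡ 9.
  S = (12, 11, 9) ≠ 0, so r is not a codeword (an error is present).
Step 3: locate the error. For a single error e at position i, S_ℓ = v_i·e·α_i^ℓ, so α_err = S_1/S_0.
  S_0^{−1} = 12^{−1} = 12 (mod 13), so α_err = 11·12 = 132 ≡ 2 = α_4. Error position i = 4.
  Consistency check: S_2/S_1 = 9·6 = 54 ≡ 2 = α_err ✓ (single-error assumption holds).
Step 4: error magnitude e = S_0/v_4 = S_0·∏_{j≠4}(α_4 − α_j) = 12·3 = 36 ≡ 10 (mod 13).
Step 5: correct position 4: c_4 = r_4 − e = 6 − 10 ≡ 9 (mod 13). Hence c = [11, 2, 3, 9, 7].
  Check: interpolating c through the α_i gives m(x) = 10 + 6·x (degree < 2) with m(α_i) = c_i for every i, so c is indeed a codeword.


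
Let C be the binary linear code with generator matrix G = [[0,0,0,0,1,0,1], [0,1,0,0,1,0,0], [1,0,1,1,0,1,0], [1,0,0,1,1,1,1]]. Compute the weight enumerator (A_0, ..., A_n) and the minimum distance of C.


Weight distribution: A_0 = 1, A_1 = 1, A_2 = 3, A_3 = 4, A_4 = 1, A_5 = 3, A_6 = 3. Minimum distance d = 1.

Enumerate all 2^4 = 16 messages m ∈ F_2^4.
For each, compute codeword c = mG in F_2^7, then tally its weight.
  m = 0000 → c = 0000000, weight = 0.
  m = 1000 → c = 0000101, weight = 2.
  m = 0100 → c = 0100100, weight = 2.
  m = 1100 → c = 0100001, weight = 2.
  m = 0010 → c = 1011010, weight = 4.
  m = 1010 → c = 1011111, weight = 6.
  m = 0110 → c = 1111110, weight = 6.
  m = 1110 → c = 1111011, weight = 6.
  m = 0001 → c = 1001111, weight = 5.
  m = 1001 → c = 1001010, weight = 3.
  m = 0101 → c = 1101011, weight = 5.
  m = 1101 → c = 1101110, weight = 5.
  m = 0011 → c = 0010101, weight = 3.
  m = 1011 → c = 0010000, weight = 1.
  m = 0111 → c = 0110001, weight = 3.
  m = 1111 → c = 0110100, weight = 3.
Tally weights:
  weight 0: 1 codewords.
  weight 1: 1 codewords.
  weight 2: 3 codewords.
  weight 3: 4 codewords.
  weight 4: 1 codewords.
  weight 5: 3 codewords.
  weight 6: 3 codewords.
Minimum distance d = smallest w > 0 with A_w > 0 = 1.
Sanity: Σ A_w = 16 = 2^4 = 16 ✓.


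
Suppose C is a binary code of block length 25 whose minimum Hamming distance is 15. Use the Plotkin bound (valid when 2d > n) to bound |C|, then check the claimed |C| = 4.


Plotkin bound M ≤ 6; given |C| = 4 ≤ bound (satisfied).

Check applicability: 2d = 30, n = 25.
2d − n = 5 > 0, so Plotkin applies.
Compute d/(2d−n) = 15/5 ≈ 3.0000.
⌊d/(2d−n)⌋ = 3.
Plotkin bound: M ≤ 2·3 = 6.
Given |C| = 4, check: satisfied.
This |C| is below the Plotkin bound.


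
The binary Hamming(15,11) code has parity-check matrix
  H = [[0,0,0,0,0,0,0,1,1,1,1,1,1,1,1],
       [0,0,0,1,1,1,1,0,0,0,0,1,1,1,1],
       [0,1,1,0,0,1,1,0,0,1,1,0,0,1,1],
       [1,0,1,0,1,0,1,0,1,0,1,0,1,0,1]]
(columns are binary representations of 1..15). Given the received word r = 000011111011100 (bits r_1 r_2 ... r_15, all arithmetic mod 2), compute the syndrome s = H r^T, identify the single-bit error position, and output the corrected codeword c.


s = (1, 1, 1, 1)^T, error position = 15, corrected codeword c = 000011111011101

Compute s = H r^T mod 2 one row at a time:
  s_1 = 1 + 1 + 0 + 1 + 1 + 1 + 0 + 0 = 5 ≡ 1 (mod 2).
  s_2 = 0 + 1 + 1 + 1 + 1 + 1 + 0 + 0 = 5 ≡ 1 (mod 2).
  s_3 = 0 + 0 + 1 + 1 + 0 + 1 + 0 + 0 = 3 ≡ 1 (mod 2).
  s_4 = 0 + 0 + 1 + 1 + 1 + 1 + 1 + 0 = 5 ≡ 1 (mod 2).
s = (1, 1, 1, 1)^T — this equals column 15 of H (binary 1111), so error is at position 15.
Correct: flip bit 15 of r = 000011111011100 to get c = 000011111011101.


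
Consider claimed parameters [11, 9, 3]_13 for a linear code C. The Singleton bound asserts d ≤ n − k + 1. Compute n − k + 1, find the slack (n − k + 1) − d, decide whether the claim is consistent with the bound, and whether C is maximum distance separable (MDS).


Singleton RHS = n − k + 1 = 3, slack = 0, bound satisfied, MDS.

Singleton bound: d ≤ n − k + 1.
Here n = 11, k = 9, so n − k + 1 = 3.
Given d = 3, check d ≤ 3: YES.
Slack = (n − k + 1) − d = 0.
The code is MDS (slack = 0).
Description: the claimed parameters are [11, 9, 3]_13; such a code would be MDS (meets Singleton bound).


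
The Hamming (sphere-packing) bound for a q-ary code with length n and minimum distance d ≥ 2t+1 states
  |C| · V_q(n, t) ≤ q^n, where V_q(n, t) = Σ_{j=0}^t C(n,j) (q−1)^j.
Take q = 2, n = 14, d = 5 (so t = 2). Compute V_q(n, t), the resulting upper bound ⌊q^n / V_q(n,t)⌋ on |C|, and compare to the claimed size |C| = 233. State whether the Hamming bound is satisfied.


V_q(n, t) = 106, q^n = 16384, Hamming bound = 154, |C| = 233 > bound (violated).

Step 1: Compute V_q(n, t) = Σ_{j=0}^2 C(n, j) (q−1)^j.
  j = 0: C(14,0)·(1)^0 = 1·1 = 1.
  j = 1: C(14,1)·(1)^1 = 14·1 = 14.
  j = 2: C(14,2)·(1)^2 = 91·1 = 91.
  V_q(n, t) = 1 + 14 + 91 = 106.
Step 2: q^n = 2^14 = 16384.
Step 3: Hamming bound ⌊q^n / V_q(n,t)⌋ = ⌊16384/106⌋ = 154.
Step 4: Compare |C| = 233 to 154: violated.
The claimed |C| lies above the Hamming bound, so no 2-ary code of length 14 with d ≥ 5 can have 233 codewords.


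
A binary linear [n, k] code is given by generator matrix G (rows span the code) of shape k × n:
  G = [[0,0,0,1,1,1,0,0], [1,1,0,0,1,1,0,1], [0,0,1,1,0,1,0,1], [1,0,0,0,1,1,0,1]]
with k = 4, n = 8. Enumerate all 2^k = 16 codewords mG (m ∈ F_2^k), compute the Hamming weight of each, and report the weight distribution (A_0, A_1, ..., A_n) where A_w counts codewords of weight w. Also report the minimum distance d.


Weight distribution: A_0 = 1, A_1 = 1, A_3 = 4, A_4 = 7, A_5 = 3. Minimum distance d = 1.

Enumerate all 2^4 = 16 messages m ∈ F_2^4.
For each, compute codeword c = mG in F_2^8, then tally its weight.
  m = 0000 → c = 00000000, weight = 0.
  m = 1000 → c = 00011100, weight = 3.
  m = 0100 → c = 11001101, weight = 5.
  m = 1100 → c = 11010001, weight = 4.
  m = 0010 → c = 00110101, weight = 4.
  m = 1010 → c = 00101001, weight = 3.
  m = 0110 → c = 11111000, weight = 5.
  m = 1110 → c = 11100100, weight = 4.
  m = 0001 → c = 10001101, weight = 4.
  m = 1001 → c = 10010001, weight = 3.
  m = 0101 → c = 01000000, weight = 1.
  m = 1101 → c = 01011100, weight = 4.
  m = 0011 → c = 10111000, weight = 4.
  m = 1011 → c = 10100100, weight = 3.
  m = 0111 → c = 01110101, weight = 5.
  m = 1111 → c = 01101001, weight = 4.
Tally weights:
  weight 0: 1 codewords.
  weight 1: 1 codewords.
  weight 3: 4 codewords.
  weight 4: 7 codewords.
  weight 5: 3 codewords.
Minimum distance d = smallest w > 0 with A_w > 0 = 1.
Sanity: Σ A_w = 16 = 2^4 = 16 ✓.


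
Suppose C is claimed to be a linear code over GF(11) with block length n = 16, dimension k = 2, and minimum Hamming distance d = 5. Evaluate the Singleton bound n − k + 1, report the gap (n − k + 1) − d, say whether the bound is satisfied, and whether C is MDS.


Singleton RHS = n − k + 1 = 15, slack = 10, bound satisfied, not MDS.

Singleton bound: d ≤ n − k + 1.
Here n = 16, k = 2, so n − k + 1 = 15.
Given d = 5, check d ≤ 15: YES.
Slack = (n − k + 1) − d = 10.
The code is NOT MDS (slack = 10 > 0).
Description: the claimed parameters are [16, 2, 5]_11; such a code would be non-MDS.


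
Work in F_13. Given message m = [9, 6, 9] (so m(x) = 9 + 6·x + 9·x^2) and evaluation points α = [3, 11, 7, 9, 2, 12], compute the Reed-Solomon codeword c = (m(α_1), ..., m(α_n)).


c = [4, 7, 11, 12, 5, 12]

Message polynomial: m(x) = 9 + 6·x + 9·x^2 (mod 13).
For each evaluation point α_i, compute m(α_i) mod 13:
  α_1 = 3: Horner steps 9 → 7 → 4, so m(3) = 4.
  α_2 = 11: Horner steps 9 → 1 → 7, so m(11) = 7.
  α_3 = 7: Horner steps 9 → 4 → 11, so m(7) = 11.
  α_4 = 9: Horner steps 9 → 9 → 12, so m(9) = 12.
  α_5 = 2: Horner steps 9 → 11 → 5, so m(2) = 5.
  α_6 = 12: Horner steps 9 → 10 → 12, so m(12) = 12.
Codeword c = [4, 7, 11, 12, 5, 12] ∈ F_13^6.


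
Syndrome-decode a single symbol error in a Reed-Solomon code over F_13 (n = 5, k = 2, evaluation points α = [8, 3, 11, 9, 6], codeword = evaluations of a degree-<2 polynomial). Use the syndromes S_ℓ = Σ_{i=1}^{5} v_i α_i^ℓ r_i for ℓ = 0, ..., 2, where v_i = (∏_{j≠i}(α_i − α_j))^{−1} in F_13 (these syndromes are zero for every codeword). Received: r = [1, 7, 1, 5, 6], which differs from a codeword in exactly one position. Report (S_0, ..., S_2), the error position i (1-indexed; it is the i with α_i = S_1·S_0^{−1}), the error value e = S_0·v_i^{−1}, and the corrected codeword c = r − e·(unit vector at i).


S = (11, 4, 5), error at position 3, error magnitude e = 1, c = [1, 7, 0, 5, 6].

Step 1: column multipliers v_i = (∏_{j≠i}(α_i − α_j))^{−1} mod 13.
  i = 1 (α = 8): (8−3)(8−11)(8−9)(8−6) = 5·(−3)·(−1)·2 = 30 ≡ 4, so v_1 = 4^{−1} = 10 (mod 13).
  i = 2 (α = 3): (3−8)(3−11)(3−9)(3−6) = (−5)·(−8)·(−6)·(−3) = 720 ≡ 5, so v_2 = 5^{−1} = 8 (mod 13).
  i = 3 (α = 11): (11−8)(11−3)(11−9)(11−6) = 3·8·2·5 = 240 ≡ 6, so v_3 = 6^{−1} = 11 (mod 13).
  i = 4 (α = 9): (9−8)(9−3)(9−11)(9−6) = 1·6·(−2)·3 = −36 ≡ 3, so v_4 = 3^{−1} = 9 (mod 13).
  i = 5 (α = 6): (6−8)(6−3)(6−11)(6−9) = (−2)·3·(−5)·(−3) = −90 ≡ 1, so v_5 = 1^{−1} = 1 (mod 13).
  v = [10, 8, 11, 9, 1].
Step 2: syndromes of r = [1, 7, 1, 5, 6] (all sums mod 13).
  S_0 = Σ v_i r_i = 10·1 + 8·7 + 11·1 + 9·5 + 1·6 = 128 ≡ 11.
  S_1 = Σ v_i α_i r_i = 10·8·1 + 8·3·7 + 11·11·1 + 9·9·5 + 1·6·6 = 810 ≡ 4.
  α_i^2 mod 13 = [12, 9, 4, 3, 10].
  S_2 = Σ v_i α_i^2 r_i = 10·12·1 + 8·9·7 + 11·4·1 + 9·3·5 + 1·10·6 = 863 ≡ 5.
  S = (11, 4, 5) ≠ 0, so r is not a codeword (an error is present).
Step 3: locate the error. For a single error e at position i, S_ℓ = v_i·e·α_i^ℓ, so α_err = S_1/S_0.
  S_0^{−1} = 11^{−1} = 6 (mod 13), so α_err = 4·6 = 24 ≡ 11 = α_3. Error position i = 3.
  Consistency check: S_2/S_1 = 5·10 = 50 ≡ 11 = α_err ✓ (single-error assumption holds).
Step 4: error magnitude e = S_0/v_3 = S_0·∏_{j≠3}(α_3 − α_j) = 11·6 = 66 ≡ 1 (mod 13).
Step 5: correct position 3: c_3 = r_3 − e = 1 − 1 ≡ 0 (mod 13). Hence c = [1, 7, 0, 5, 6].
  Check: interpolating c through the α_i gives m(x) = 8 + 4·x (degree < 2) with m(α_i) = c_i for every i, so c is indeed a codeword.


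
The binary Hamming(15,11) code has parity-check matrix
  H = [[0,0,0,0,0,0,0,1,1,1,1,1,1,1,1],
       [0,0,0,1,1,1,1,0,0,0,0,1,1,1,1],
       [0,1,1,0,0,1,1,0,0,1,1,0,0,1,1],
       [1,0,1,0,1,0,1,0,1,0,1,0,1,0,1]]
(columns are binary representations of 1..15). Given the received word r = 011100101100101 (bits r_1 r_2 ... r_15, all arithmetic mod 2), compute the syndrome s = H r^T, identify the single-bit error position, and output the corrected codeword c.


s = (0, 0, 1, 1)^T, error position = 3, corrected codeword c = 010100101100101

Compute s = H r^T mod 2 one row at a time:
  s_1 = 0 + 1 + 1 + 0 + 0 + 1 + 0 + 1 = 4 ≡ 0 (mod 2).
  s_2 = 1 + 0 + 0 + 1 + 0 + 1 + 0 + 1 = 4 ≡ 0 (mod 2).
  s_3 = 1 + 1 + 0 + 1 + 1 + 0 + 0 + 1 = 5 ≡ 1 (mod 2).
  s_4 = 0 + 1 + 0 + 1 + 1 + 0 + 1 + 1 = 5 ≡ 1 (mod 2).
s = (0, 0, 1, 1)^T — this equals column 3 of H (binary 0011), so error is at position 3.
Correct: flip bit 3 of r = 011100101100101 to get c = 010100101100101.


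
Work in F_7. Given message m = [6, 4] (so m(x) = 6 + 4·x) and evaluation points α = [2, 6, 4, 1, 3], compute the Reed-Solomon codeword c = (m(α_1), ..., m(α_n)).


c = [0, 2, 1, 3, 4]

Message polynomial: m(x) = 6 + 4·x (mod 7).
For each evaluation point α_i, compute m(α_i) mod 7:
  α_1 = 2: Horner steps 4 → 0, so m(2) = 0.
  α_2 = 6: Horner steps 4 → 2, so m(6) = 2.
  α_3 = 4: Horner steps 4 → 1, so m(4) = 1.
  α_4 = 1: Horner steps 4 → 3, so m(1) = 3.
  α_5 = 3: Horner steps 4 → 4, so m(3) = 4.
Codeword c = [0, 2, 1, 3, 4] ∈ F_7^5.


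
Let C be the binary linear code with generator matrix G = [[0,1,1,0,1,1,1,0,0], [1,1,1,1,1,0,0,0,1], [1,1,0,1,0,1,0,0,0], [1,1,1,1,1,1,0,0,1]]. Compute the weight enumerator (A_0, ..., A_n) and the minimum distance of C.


Weight distribution: A_0 = 1, A_1 = 1, A_3 = 3, A_4 = 5, A_5 = 3, A_6 = 2, A_7 = 1. Minimum distance d = 1.

Enumerate all 2^4 = 16 messages m ∈ F_2^4.
For each, compute codeword c = mG in F_2^9, then tally its weight.
  m = 0000 → c = 000000000, weight = 0.
  m = 1000 → c = 011011100, weight = 5.
  m = 0100 → c = 111110001, weight = 6.
  m = 1100 → c = 100101101, weight = 5.
  m = 0010 → c = 110101000, weight = 4.
  m = 1010 → c = 101110100, weight = 5.
  m = 0110 → c = 001011001, weight = 4.
  m = 1110 → c = 010000101, weight = 3.
  m = 0001 → c = 111111001, weight = 7.
  m = 1001 → c = 100100101, weight = 4.
  m = 0101 → c = 000001000, weight = 1.
  m = 1101 → c = 011010100, weight = 4.
  m = 0011 → c = 001010001, weight = 3.
  m = 1011 → c = 010001101, weight = 4.
  m = 0111 → c = 110100000, weight = 3.
  m = 1111 → c = 101111100, weight = 6.
Tally weights:
  weight 0: 1 codewords.
  weight 1: 1 codewords.
  weight 3: 3 codewords.
  weight 4: 5 codewords.
  weight 5: 3 codewords.
  weight 6: 2 codewords.
  weight 7: 1 codewords.
Minimum distance d = smallest w > 0 with A_w > 0 = 1.
Sanity: Σ A_w = 16 = 2^4 = 16 ✓.


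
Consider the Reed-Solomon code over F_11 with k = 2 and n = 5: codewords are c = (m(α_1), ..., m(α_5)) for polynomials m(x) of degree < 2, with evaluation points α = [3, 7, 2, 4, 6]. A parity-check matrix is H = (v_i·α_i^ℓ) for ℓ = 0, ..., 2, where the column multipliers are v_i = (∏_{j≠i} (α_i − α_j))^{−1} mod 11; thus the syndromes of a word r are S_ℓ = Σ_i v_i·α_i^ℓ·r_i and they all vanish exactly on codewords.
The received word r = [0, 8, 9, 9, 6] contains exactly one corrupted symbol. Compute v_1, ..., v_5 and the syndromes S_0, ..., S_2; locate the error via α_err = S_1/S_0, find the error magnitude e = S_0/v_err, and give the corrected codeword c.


S = (7, 6, 2), error at position 4, error magnitude e = 7, c = [0, 8, 9, 2, 6].

Step 1: column multipliers v_i = (∏_{j≠i}(α_i − α_j))^{−1} mod 11.
  i = 1 (α = 3): (3−7)(3−2)(3−4)(3−6) = (−4)·1·(−1)·(−3) = −12 ≡ 10, so v_1 = 10^{−1} = 10 (mod 11).
  i = 2 (α = 7): (7−3)(7−2)(7−4)(7−6) = 4·5·3·1 = 60 ≡ 5, so v_2 = 5^{−1} = 9 (mod 11).
  i = 3 (α = 2): (2−3)(2−7)(2−4)(2−6) = (−1)·(−5)·(−2)·(−4) = 40 ≡ 7, so v_3 = 7^{−1} = 8 (mod 11).
  i = 4 (α = 4): (4−3)(4−7)(4−2)(4−6) = 1·(−3)·2·(−2) = 12 ≡ 1, so v_4 = 1^{−1} = 1 (mod 11).
  i = 5 (α = 6): (6−3)(6−7)(6−2)(6−4) = 3·(−1)·4·2 = −24 ≡ 9, so v_5 = 9^{−1} = 5 (mod 11).
  v = [10, 9, 8, 1, 5].
Step 2: syndromes of r = [0, 8, 9, 9, 6] (all sums mod 11).
  S_0 = Σ v_i r_i = 10·0 + 9·8 + 8·9 + 1·9 + 5·6 = 183 ≡ 7.
  S_1 = Σ v_i α_i r_i = 10·3·0 + 9·7·8 + 8·2·9 + 1·4·9 + 5·6·6 = 864 ≡ 6.
  α_i^2 mod 11 = [9, 5, 4, 5, 3].
  S_2 = Σ v_i α_i^2 r_i = 10·9·0 + 9·5·8 + 8·4·9 + 1·5·9 + 5·3·6 = 783 ≡ 2.
  S = (7, 6, 2) ≠ 0, so r is not a codeword (an error is present).
Step 3: locate the error. For a single error e at position i, S_ℓ = v_i·e·α_i^ℓ, so α_err = S_1/S_0.
  S_0^{−1} = 7^{−1} = 8 (mod 11), so α_err = 6·8 = 48 ≡ 4 = α_4. Error position i = 4.
  Consistency check: S_2/S_1 = 2·2 = 4 ≡ 4 = α_err ✓ (single-error assumption holds).
Step 4: error magnitude e = S_0/v_4 = S_0·∏_{j≠4}(α_4 − α_j) = 7·1 = 7 ≡ 7 (mod 11).
Step 5: correct position 4: c_4 = r_4 − e = 9 − 7 ≡ 2 (mod 11). Hence c = [0, 8, 9, 2, 6].
  Check: interpolating c through the α_i gives m(x) = 5 + 2·x (degree < 2) with m(α_i) = c_i for every i, so c is indeed a codeword.


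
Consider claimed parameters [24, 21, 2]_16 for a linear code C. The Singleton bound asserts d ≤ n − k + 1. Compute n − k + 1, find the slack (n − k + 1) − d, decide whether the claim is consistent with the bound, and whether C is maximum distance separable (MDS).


Singleton RHS = n − k + 1 = 4, slack = 2, bound satisfied, not MDS.

Singleton bound: d ≤ n − k + 1.
Here n = 24, k = 21, so n − k + 1 = 4.
Given d = 2, check d ≤ 4: YES.
Slack = (n − k + 1) − d = 2.
The code is NOT MDS (slack = 2 > 0).
Description: the claimed parameters are [24, 21, 2]_16; such a code would be non-MDS.


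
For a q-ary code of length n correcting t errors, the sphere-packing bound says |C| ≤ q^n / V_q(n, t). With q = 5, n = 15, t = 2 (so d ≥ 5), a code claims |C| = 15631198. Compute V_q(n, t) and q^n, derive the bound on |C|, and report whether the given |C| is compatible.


V_q(n, t) = 1741, q^n = 30517578125, Hamming bound = 17528764, |C| = 15631198 ≤ bound (satisfied).

Step 1: Compute V_q(n, t) = Σ_{j=0}^2 C(n, j) (q−1)^j.
  j = 0: C(15,0)·(4)^0 = 1·1 = 1.
  j = 1: C(15,1)·(4)^1 = 15·4 = 60.
  j = 2: C(15,2)·(4)^2 = 105·16 = 1680.
  V_q(n, t) = 1 + 60 + 1680 = 1741.
Step 2: q^n = 5^15 = 30517578125.
Step 3: Hamming bound ⌊q^n / V_q(n,t)⌋ = ⌊30517578125/1741⌋ = 17528764.
Step 4: Compare |C| = 15631198 to 17528764: satisfied.
The claimed |C| lies below the Hamming bound.


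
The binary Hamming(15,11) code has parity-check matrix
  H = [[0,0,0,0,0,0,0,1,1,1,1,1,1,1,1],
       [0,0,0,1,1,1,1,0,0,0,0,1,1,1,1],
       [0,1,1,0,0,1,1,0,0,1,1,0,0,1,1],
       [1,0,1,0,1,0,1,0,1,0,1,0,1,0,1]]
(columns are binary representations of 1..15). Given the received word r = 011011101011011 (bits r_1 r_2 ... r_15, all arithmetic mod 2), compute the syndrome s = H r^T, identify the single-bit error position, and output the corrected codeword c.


s = (1, 0, 1, 0)^T, error position = 10, corrected codeword c = 011011101111011

Compute s = H r^T mod 2 one row at a time:
  s_1 = 0 + 1 + 0 + 1 + 1 + 0 + 1 + 1 = 5 ≡ 1 (mod 2).
  s_2 = 0 + 1 + 1 + 1 + 1 + 0 + 1 + 1 = 6 ≡ 0 (mod 2).
  s_3 = 1 + 1 + 1 + 1 + 0 + 1 + 1 + 1 = 7 ≡ 1 (mod 2).
  s_4 = 0 + 1 + 1 + 1 + 1 + 1 + 0 + 1 = 6 ≡ 0 (mod 2).
s = (1, 0, 1, 0)^T — this equals column 10 of H (binary 1010), so error is at position 10.
Correct: flip bit 10 of r = 011011101011011 to get c = 011011101111011.


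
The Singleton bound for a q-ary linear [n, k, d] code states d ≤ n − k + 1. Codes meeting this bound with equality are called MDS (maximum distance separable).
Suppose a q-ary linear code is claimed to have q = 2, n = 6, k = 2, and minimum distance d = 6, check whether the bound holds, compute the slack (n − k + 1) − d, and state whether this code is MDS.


Singleton RHS = n − k + 1 = 5, slack = -1, bound violated (no such code; not MDS).

Singleton bound: d ≤ n − k + 1.
Here n = 6, k = 2, so n − k + 1 = 5.
Given d = 6, check d ≤ 5: NO.
Slack = (n − k + 1) − d = -1.
The slack is negative: d = 6 exceeds n − k + 1 = 5 by 1, so the Singleton bound is violated and no linear [6, 2, 6]_2 code can exist. In particular it is not MDS (MDS requires d = n − k + 1 exactly).
Description: the claimed parameters are [6, 2, 6]_2; such a code would be impossible (violates the Singleton bound).


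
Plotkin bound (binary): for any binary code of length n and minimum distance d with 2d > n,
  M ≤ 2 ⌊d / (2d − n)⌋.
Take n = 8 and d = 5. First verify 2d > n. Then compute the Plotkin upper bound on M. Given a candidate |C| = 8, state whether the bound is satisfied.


Plotkin bound M ≤ 4; given |C| = 8 > bound (violated).

Check applicability: 2d = 10, n = 8.
2d − n = 2 > 0, so Plotkin applies.
Compute d/(2d−n) = 5/2 ≈ 2.5000.
⌊d/(2d−n)⌋ = 2.
Plotkin bound: M ≤ 2·2 = 4.
Given |C| = 8, check: VIOLATED.
This |C| is above the Plotkin bound, so no binary code with n = 8, d = 5 and 8 codewords exists.


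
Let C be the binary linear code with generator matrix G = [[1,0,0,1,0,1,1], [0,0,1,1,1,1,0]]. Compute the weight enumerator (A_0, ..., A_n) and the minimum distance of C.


Weight distribution: A_0 = 1, A_4 = 3. Minimum distance d = 4.

Enumerate all 2^2 = 4 messages m ∈ F_2^2.
For each, compute codeword c = mG in F_2^7, then tally its weight.
  m = 00 → c = 0000000, weight = 0.
  m = 10 → c = 1001011, weight = 4.
  m = 01 → c = 0011110, weight = 4.
  m = 11 → c = 1010101, weight = 4.
Tally weights:
  weight 0: 1 codewords.
  weight 4: 3 codewords.
Minimum distance d = smallest w > 0 with A_w > 0 = 4.
Sanity: Σ A_w = 4 = 2^2 = 4 ✓.


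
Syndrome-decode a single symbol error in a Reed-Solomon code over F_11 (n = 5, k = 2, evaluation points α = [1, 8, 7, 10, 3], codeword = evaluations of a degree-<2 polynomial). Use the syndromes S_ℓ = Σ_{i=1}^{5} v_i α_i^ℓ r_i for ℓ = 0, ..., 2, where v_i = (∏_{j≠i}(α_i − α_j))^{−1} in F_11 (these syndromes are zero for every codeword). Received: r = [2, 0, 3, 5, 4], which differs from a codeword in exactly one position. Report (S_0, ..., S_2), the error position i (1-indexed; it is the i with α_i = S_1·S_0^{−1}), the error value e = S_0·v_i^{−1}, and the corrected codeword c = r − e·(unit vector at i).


S = (10, 10, 10), error at position 1, error magnitude e = 3, c = [10, 0, 3, 5, 4].

Step 1: column multipliers v_i = (∏_{j≠i}(α_i − α_j))^{−1} mod 11.
  i = 1 (α = 1): (1−8)(1−7)(1−10)(1−3) = (−7)·(−6)·(−9)·(−2) = 756 ≡ 8, so v_1 = 8^{−1} = 7 (mod 11).
  i = 2 (α = 8): (8−1)(8−7)(8−10)(8−3) = 7·1·(−2)·5 = −70 ≡ 7, so v_2 = 7^{−1} = 8 (mod 11).
  i = 3 (α = 7): (7−1)(7−8)(7−10)(7−3) = 6·(−1)·(−3)·4 = 72 ≡ 6, so v_3 = 6^{−1} = 2 (mod 11).
  i = 4 (α = 10): (10−1)(10−8)(10−7)(10−3) = 9·2·3·7 = 378 ≡ 4, so v_4 = 4^{−1} = 3 (mod 11).
  i = 5 (α = 3): (3−1)(3−8)(3−7)(3−10) = 2·(−5)·(−4)·(−7) = −280 ≡ 6, so v_5 = 6^{−1} = 2 (mod 11).
  v = [7, 8, 2, 3, 2].
Step 2: syndromes of r = [2, 0, 3, 5, 4] (all sums mod 11).
  S_0 = Σ v_i r_i = 7·2 + 8·0 + 2·3 + 3·5 + 2·4 = 43 ≡ 10.
  S_1 = Σ v_i α_i r_i = 7·1·2 + 8·8·0 + 2·7·3 + 3·10·5 + 2·3·4 = 230 ≡ 10.
  α_i^2 mod 11 = [1, 9, 5, 1, 9].
  S_2 = Σ v_i α_i^2 r_i = 7·1·2 + 8·9·0 + 2·5·3 + 3·1·5 + 2·9·4 = 131 ≡ 10.
  S = (10, 10, 10) ≠ 0, so r is not a codeword (an error is present).
Step 3: locate the error. For a single error e at position i, S_ℓ = v_i·e·α_i^ℓ, so α_err = S_1/S_0.
  S_0^{−1} = 10^{−1} = 10 (mod 11), so α_err = 10·10 = 100 ≡ 1 = α_1. Error position i = 1.
  Consistency check: S_2/S_1 = 10·10 = 100 ≡ 1 = α_err ✓ (single-error assumption holds).
Step 4: error magnitude e = S_0/v_1 = S_0·∏_{j≠1}(α_1 − α_j) = 10·8 = 80 ≡ 3 (mod 11).
Step 5: correct position 1: c_1 = r_1 − e = 2 − 3 ≡ 10 (mod 11). Hence c = [10, 0, 3, 5, 4].
  Check: interpolating c through the α_i gives m(x) = 2 + 8·x (degree < 2) with m(α_i) = c_i for every i, so c is indeed a codeword.


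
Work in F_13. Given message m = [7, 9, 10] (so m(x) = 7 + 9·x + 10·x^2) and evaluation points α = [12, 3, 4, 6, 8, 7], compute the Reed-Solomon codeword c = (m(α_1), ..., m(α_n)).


c = [8, 7, 8, 5, 4, 1]

Message polynomial: m(x) = 7 + 9·x + 10·x^2 (mod 13).
For each evaluation point α_i, compute m(α_i) mod 13:
  α_1 = 12: Horner steps 10 → 12 → 8, so m(12) = 8.
  α_2 = 3: Horner steps 10 → 0 → 7, so m(3) = 7.
  α_3 = 4: Horner steps 10 → 10 → 8, so m(4) = 8.
  α_4 = 6: Horner steps 10 → 4 → 5, so m(6) = 5.
  α_5 = 8: Horner steps 10 → 11 → 4, so m(8) = 4.
  α_6 = 7: Horner steps 10 → 1 → 1, so m(7) = 1.
Codeword c = [8, 7, 8, 5, 4, 1] ∈ F_13^6.


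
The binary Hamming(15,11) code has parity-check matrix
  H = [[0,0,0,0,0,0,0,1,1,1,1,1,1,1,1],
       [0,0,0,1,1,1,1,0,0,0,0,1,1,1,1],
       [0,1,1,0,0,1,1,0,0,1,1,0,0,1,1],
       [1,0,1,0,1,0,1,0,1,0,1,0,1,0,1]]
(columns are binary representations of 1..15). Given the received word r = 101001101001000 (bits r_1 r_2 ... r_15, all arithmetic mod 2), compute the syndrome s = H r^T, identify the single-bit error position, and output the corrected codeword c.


s = (0, 1, 1, 0)^T, error position = 6, corrected codeword c = 101000101001000

Compute s = H r^T mod 2 one row at a time:
  s_1 = 0 + 1 + 0 + 0 + 1 + 0 + 0 + 0 = 2 ≡ 0 (mod 2).
  s_2 = 0 + 0 + 1 + 1 + 1 + 0 + 0 + 0 = 3 ≡ 1 (mod 2).
  s_3 = 0 + 1 + 1 + 1 + 0 + 0 + 0 + 0 = 3 ≡ 1 (mod 2).
  s_4 = 1 + 1 + 0 + 1 + 1 + 0 + 0 + 0 = 4 ≡ 0 (mod 2).
s = (0, 1, 1, 0)^T — this equals column 6 of H (binary 0110), so error is at position 6.
Correct: flip bit 6 of r = 101001101001000 to get c = 101000101001000.


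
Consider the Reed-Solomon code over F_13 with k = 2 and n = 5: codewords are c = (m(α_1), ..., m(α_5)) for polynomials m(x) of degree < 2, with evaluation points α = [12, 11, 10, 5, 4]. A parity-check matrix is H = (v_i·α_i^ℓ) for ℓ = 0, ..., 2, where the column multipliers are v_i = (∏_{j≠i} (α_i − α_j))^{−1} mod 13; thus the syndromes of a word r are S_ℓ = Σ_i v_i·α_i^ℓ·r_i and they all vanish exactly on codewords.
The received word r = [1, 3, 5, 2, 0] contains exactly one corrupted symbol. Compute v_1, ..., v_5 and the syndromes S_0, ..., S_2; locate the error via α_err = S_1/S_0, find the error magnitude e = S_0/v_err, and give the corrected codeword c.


S = (2, 8, 6), error at position 5, error magnitude e = 9, c = [1, 3, 5, 2, 4].

Step 1: column multipliers v_i = (∏_{j≠i}(α_i − α_j))^{−1} mod 13.
  i = 1 (α = 12): (12−11)(12−10)(12−5)(12−4) = 1·2·7·8 = 112 ≡ 8, so v_1 = 8^{−1} = 5 (mod 13).
  i = 2 (α = 11): (11−12)(11−10)(11−5)(11−4) = (−1)·1·6·7 = −42 ≡ 10, so v_2 = 10^{−1} = 4 (mod 13).
  i = 3 (α = 10): (10−12)(10−11)(10−5)(10−4) = (−2)·(−1)·5·6 = 60 ≡ 8, so v_3 = 8^{−1} = 5 (mod 13).
  i = 4 (α = 5): (5−12)(5−11)(5−10)(5−4) = (−7)·(−6)·(−5)·1 = −210 ≡ 11, so v_4 = 11^{−1} = 6 (mod 13).
  i = 5 (α = 4): (4−12)(4−11)(4−10)(4−5) = (−8)·(−7)·(−6)·(−1) = 336 ≡ 11, so v_5 = 11^{−1} = 6 (mod 13).
  v = [5, 4, 5, 6, 6].
Step 2: syndromes of r = [1, 3, 5, 2, 0] (all sums mod 13).
  S_0 = Σ v_i r_i = 5·1 + 4·3 + 5·5 + 6·2 + 6·0 = 54 ≡ 2.
  S_1 = Σ v_i α_i r_i = 5·12·1 + 4·11·3 + 5·10·5 + 6·5·2 + 6·4·0 = 502 ≡ 8.
  α_i^2 mod 13 = [1, 4, 9, 12, 3].
  S_2 = Σ v_i α_i^2 r_i = 5·1·1 + 4·4·3 + 5·9·5 + 6·12·2 + 6·3·0 = 422 ≡ 6.
  S = (2, 8, 6) ≠ 0, so r is not a codeword (an error is present).
Step 3: locate the error. For a single error e at position i, S_ℓ = v_i·e·α_i^ℓ, so α_err = S_1/S_0.
  S_0^{−1} = 2^{−1} = 7 (mod 13), so α_err = 8·7 = 56 ≡ 4 = α_5. Error position i = 5.
  Consistency check: S_2/S_1 = 6·5 = 30 ≡ 4 = α_err ✓ (single-error assumption holds).
Step 4: error magnitude e = S_0/v_5 = S_0·∏_{j≠5}(α_5 − α_j) = 2·11 = 22 ≡ 9 (mod 13).
Step 5: correct position 5: c_5 = r_5 − e = 0 − 9 ≡ 4 (mod 13). Hence c = [1, 3, 5, 2, 4].
  Check: interpolating c through the α_i gives m(x) = 12 + 11·x (degree < 2) with m(α_i) = c_i for every i, so c is indeed a codeword.
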